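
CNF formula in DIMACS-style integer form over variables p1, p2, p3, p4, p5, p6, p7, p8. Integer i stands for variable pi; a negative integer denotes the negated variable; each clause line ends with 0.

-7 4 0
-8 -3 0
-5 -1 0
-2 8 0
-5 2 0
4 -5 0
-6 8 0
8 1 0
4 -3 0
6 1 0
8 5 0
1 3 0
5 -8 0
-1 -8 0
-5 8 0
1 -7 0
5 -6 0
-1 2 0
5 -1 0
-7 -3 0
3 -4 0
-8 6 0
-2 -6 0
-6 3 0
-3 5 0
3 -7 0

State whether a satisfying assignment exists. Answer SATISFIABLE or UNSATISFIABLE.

UNSATISFIABLE

p5 = True:
  propagation gives p1=False, p2=True, p8=True, p3=False; an empty clause results — contradiction.
p5 = False:
  propagation gives p8=True; an empty clause results — contradiction.
Every branch closes, so no satisfying assignment exists.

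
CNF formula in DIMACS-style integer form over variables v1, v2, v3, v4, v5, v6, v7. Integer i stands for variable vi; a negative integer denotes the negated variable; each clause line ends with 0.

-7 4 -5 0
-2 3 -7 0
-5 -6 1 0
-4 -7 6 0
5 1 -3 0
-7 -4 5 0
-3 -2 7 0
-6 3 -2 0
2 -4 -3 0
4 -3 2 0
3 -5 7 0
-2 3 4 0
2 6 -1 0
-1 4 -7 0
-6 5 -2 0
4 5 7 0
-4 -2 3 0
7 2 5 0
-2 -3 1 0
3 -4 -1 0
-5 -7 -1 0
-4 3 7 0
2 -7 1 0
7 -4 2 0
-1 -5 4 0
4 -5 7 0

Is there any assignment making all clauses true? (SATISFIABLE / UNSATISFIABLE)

UNSATISFIABLE

v4 = True:
  v2 = True:
    propagation gives v3=True, v7=True, v6=True, v5=True; an empty clause results — contradiction.
  v2 = False:
    propagation gives v3=False, v1=False, v7=True; an empty clause results — contradiction.
v4 = False:
  v2 = True:
    propagation gives v3=True, v7=True, v5=False, v1=True; an empty clause results — contradiction.
  v2 = False:
    v5 = True:
      propagation gives v7=False; contradiction.
    v5 = False:
      propagation gives v7=True, v1=False; contradiction.
Every branch closes, so no satisfying assignment exists.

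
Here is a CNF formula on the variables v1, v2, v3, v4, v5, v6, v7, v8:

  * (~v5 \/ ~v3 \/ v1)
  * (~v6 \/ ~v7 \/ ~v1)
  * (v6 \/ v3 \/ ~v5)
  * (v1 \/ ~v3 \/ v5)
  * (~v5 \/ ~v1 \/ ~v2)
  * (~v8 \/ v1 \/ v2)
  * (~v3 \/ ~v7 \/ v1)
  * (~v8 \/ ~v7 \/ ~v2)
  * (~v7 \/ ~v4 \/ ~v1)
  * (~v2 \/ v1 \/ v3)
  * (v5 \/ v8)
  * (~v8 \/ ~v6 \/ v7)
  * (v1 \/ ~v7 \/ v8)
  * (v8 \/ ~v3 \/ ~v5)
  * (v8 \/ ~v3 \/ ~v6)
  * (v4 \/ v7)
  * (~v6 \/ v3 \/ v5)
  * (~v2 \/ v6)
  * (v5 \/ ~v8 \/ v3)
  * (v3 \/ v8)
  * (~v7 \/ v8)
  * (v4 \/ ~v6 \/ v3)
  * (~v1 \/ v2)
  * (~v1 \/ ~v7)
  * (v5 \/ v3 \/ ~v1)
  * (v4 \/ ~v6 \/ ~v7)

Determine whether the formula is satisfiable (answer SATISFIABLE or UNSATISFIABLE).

UNSATISFIABLE

v1 = True:
  propagation gives v2=True, v5=False, v8=True, v7=False; an empty clause results — contradiction.
v1 = False:
  v3 = True:
    propagation gives v5=False; an empty clause results — contradiction.
  v3 = False:
    propagation gives v2=False, v8=False; an empty clause results — contradiction.
Every branch closes, so no satisfying assignment exists.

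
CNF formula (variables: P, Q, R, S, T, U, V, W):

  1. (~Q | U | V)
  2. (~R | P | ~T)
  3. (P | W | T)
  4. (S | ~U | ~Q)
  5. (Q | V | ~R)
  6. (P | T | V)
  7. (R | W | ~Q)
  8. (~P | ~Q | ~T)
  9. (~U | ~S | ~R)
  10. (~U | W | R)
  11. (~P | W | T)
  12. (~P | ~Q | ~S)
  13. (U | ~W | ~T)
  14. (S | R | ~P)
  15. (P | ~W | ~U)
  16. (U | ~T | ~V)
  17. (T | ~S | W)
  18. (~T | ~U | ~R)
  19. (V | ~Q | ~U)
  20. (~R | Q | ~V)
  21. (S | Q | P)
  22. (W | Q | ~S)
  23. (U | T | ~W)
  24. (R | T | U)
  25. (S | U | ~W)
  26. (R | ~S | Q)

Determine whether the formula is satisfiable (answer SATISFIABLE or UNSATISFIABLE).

UNSATISFIABLE

U = True:
  Q = True:
    propagation gives S=True, R=False, W=True, P=False; an empty clause results — contradiction.
  Q = False:
    R = True:
      propagation gives V=True; contradiction.
    R = False:
      propagation gives W=True, P=True, S=True; contradiction.
U = False:
  T = True:
    propagation gives W=False, V=False, Q=False, R=False; an empty clause results — contradiction.
  T = False:
    propagation gives W=False, P=True; an empty clause results — contradiction.
Every branch closes, so no satisfying assignment exists.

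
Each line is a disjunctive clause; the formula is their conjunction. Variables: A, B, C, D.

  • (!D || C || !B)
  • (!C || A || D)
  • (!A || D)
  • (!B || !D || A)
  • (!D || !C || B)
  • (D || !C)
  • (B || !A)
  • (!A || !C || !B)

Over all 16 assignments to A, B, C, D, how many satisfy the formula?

3

The models are:
  A=F B=F C=F D=F
  A=F B=F C=F D=T
  A=F B=T C=F D=F
That's 3 in total.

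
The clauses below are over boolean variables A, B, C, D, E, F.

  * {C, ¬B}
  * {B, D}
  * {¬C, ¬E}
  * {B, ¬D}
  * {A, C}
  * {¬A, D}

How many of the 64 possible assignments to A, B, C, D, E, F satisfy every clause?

Satisfying assignments:
  A=0 B=1 C=1 D=0 E=0 F=0
  A=0 B=1 C=1 D=0 E=0 F=1
  A=0 B=1 C=1 D=1 E=0 F=0
  A=0 B=1 C=1 D=1 E=0 F=1
  A=1 B=1 C=1 D=1 E=0 F=0
  A=1 B=1 C=1 D=1 E=0 F=1
That's 6 in total.

6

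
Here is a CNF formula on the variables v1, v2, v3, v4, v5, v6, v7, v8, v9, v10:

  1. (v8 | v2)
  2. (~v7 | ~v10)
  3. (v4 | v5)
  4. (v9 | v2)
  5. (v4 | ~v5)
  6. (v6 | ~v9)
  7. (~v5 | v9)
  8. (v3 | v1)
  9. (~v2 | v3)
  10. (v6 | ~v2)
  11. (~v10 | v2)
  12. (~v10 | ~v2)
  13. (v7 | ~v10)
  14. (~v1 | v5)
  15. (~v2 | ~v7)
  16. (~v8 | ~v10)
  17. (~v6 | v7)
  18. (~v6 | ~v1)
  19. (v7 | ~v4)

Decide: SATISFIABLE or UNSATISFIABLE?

SATISFIABLE

v3 occurs only positively in the remaining clauses — set v3 = True.
v10 occurs only negated in the remaining clauses — set v10 = False.
Set v1 = False and propagate.
Branch on v2: take v2 = False.
  then v8 is forced to True.
  then v9 is forced to True.
  then v6 is forced to True.
  then v7 is forced to True.
For the remaining variables, v4 = True, v5 = False works.
Every clause has at least one true literal under this assignment.
So v1=0, v2=0, v3=1, v4=1, v5=0, v6=1, v7=1, v8=1, v9=1, v10=0 is a satisfying assignment.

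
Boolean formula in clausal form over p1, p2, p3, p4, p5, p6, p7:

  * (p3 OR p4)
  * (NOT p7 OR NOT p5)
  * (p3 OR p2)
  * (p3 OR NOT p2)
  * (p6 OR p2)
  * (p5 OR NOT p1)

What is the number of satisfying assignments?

24

Case analysis on p2 and p3:
  p2=1, p3=1: p4, p6 free; 4 ways for (p1,p5,p7) × 2^2 = 16.
  p2=1, p3=0: a clause becomes empty — 0.
  p2=0, p3=1: p4 free; 4 ways for (p1,p5,p6,p7) × 2^1 = 8.
  p2=0, p3=0: a clause becomes empty — 0.
Total: 16 + 0 + 8 + 0 = 24.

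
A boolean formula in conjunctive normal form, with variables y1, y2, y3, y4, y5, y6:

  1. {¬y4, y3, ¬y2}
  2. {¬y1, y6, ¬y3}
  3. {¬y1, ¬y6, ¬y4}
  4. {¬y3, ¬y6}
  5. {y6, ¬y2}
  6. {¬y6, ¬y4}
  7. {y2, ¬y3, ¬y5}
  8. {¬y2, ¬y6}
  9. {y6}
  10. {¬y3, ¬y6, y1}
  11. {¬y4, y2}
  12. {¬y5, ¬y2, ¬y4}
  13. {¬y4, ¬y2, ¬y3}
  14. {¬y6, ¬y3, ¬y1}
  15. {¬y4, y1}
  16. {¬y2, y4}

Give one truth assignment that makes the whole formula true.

y1 = False, y2 = False, y3 = False, y4 = False, y5 = False, y6 = True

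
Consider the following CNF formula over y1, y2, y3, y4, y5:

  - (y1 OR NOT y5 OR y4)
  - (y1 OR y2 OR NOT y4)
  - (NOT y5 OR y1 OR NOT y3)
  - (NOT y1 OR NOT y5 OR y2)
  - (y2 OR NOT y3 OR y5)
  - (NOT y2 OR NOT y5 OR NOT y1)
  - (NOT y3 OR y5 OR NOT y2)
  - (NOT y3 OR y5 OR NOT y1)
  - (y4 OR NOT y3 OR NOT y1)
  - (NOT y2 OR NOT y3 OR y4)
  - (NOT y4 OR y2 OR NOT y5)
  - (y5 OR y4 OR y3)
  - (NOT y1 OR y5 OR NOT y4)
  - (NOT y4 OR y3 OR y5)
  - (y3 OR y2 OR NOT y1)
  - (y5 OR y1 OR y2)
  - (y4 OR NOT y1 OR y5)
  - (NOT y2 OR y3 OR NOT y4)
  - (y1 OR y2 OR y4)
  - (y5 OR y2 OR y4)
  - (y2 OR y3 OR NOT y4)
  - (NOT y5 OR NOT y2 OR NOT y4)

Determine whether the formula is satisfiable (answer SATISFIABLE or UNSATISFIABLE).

UNSATISFIABLE

y5 = True:
  y2 = True:
    propagation gives y1=False, y4=True; an empty clause results — contradiction.
  y2 = False:
    propagation gives y1=False, y4=True; an empty clause results — contradiction.
y5 = False:
  y4 = True:
    propagation gives y1=False, y2=True, y3=False; an empty clause results — contradiction.
  y4 = False:
    propagation gives y3=True, y2=True; an empty clause results — contradiction.
Every branch closes, so no satisfying assignment exists.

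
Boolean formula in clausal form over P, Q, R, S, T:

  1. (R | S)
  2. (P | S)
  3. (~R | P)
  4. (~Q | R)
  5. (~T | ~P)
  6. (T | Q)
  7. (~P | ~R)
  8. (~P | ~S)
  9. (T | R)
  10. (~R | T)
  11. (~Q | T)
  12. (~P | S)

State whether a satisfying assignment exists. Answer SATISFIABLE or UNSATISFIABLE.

SATISFIABLE

Set P = False and propagate.
  then S is forced to True.
  then R is forced to False.
  then Q is forced to False.
  then T is forced to True.
So P=False  Q=False  R=False  S=True  T=True is a satisfying assignment.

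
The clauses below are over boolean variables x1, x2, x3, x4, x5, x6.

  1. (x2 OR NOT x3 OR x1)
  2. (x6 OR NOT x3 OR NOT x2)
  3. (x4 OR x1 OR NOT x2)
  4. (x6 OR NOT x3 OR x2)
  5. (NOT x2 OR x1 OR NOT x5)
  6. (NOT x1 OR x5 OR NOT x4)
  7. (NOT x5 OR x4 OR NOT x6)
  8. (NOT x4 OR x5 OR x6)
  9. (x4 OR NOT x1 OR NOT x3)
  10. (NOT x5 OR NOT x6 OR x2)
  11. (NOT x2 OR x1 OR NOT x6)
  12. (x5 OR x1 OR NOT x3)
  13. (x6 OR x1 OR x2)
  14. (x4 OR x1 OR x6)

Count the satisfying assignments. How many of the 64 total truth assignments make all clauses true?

12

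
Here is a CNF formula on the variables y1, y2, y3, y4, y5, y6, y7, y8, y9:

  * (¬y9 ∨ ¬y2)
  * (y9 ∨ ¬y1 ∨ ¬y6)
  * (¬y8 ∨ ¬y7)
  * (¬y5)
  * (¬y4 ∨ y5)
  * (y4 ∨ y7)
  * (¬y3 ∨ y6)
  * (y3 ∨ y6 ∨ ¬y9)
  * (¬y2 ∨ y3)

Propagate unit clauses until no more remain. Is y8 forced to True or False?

False

(¬y5) is a unit clause: y5 = False.
(¬y4 ∨ y5): since y5 = False, the clause reduces to (¬y4). y4 = False.
From (y7 ∨ y4) and y4 = False: y7 = True.
(¬y7 ∨ ¬y8) with y7 = True leaves only ¬y8, so y8 = False.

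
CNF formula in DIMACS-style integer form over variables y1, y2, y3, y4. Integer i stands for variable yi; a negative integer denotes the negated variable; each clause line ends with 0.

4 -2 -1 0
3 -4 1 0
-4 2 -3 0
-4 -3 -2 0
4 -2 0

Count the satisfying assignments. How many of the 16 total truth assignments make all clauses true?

6

Satisfying assignments:
  y1=0 y2=0 y3=0 y4=0
  y1=0 y2=0 y3=1 y4=0
  y1=1 y2=0 y3=0 y4=0
  y1=1 y2=0 y3=0 y4=1
  y1=1 y2=0 y3=1 y4=0
  y1=1 y2=1 y3=0 y4=1
That's 6 in total.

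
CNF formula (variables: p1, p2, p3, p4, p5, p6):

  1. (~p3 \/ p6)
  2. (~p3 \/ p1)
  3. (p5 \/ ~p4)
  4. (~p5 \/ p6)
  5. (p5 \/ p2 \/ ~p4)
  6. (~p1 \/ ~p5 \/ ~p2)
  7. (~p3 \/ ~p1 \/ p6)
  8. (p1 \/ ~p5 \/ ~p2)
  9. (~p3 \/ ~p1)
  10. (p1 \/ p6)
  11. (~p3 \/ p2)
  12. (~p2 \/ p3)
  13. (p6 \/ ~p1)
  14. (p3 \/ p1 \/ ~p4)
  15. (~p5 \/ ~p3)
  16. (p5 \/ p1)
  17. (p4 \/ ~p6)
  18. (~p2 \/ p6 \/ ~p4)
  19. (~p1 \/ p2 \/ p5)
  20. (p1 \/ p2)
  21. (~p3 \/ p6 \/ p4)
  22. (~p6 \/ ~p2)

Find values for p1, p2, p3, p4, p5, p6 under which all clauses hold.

Set p1 = True and propagate.
  then p3 is forced to False.
  then p2 is forced to False.
  then p6 is forced to True.
  then p4 is forced to True.
  then p5 is forced to True.
Every clause has at least one true literal under this assignment.

p1 = T, p2 = F, p3 = F, p4 = T, p5 = T, p6 = T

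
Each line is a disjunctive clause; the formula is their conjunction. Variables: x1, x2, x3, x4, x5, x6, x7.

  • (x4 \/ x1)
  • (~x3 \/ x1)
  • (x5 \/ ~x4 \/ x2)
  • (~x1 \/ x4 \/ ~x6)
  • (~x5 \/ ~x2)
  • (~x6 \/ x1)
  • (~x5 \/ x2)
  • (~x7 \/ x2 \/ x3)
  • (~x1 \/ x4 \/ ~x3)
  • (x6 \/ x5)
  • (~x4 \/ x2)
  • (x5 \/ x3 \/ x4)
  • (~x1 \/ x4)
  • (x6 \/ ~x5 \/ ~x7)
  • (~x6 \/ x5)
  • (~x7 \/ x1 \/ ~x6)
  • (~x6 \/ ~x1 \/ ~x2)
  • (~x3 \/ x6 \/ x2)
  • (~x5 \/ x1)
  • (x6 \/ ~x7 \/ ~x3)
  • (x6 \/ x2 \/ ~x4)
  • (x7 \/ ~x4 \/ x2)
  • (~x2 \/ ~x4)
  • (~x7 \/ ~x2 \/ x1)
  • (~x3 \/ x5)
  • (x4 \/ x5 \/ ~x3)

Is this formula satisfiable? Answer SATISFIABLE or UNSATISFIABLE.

x2 = True:
  propagation gives x5=False, x6=True; an empty clause results — contradiction.
x2 = False:
  propagation gives x5=False, x4=False, x1=True; an empty clause results — contradiction.
Every branch closes, so no satisfying assignment exists.

UNSATISFIABLE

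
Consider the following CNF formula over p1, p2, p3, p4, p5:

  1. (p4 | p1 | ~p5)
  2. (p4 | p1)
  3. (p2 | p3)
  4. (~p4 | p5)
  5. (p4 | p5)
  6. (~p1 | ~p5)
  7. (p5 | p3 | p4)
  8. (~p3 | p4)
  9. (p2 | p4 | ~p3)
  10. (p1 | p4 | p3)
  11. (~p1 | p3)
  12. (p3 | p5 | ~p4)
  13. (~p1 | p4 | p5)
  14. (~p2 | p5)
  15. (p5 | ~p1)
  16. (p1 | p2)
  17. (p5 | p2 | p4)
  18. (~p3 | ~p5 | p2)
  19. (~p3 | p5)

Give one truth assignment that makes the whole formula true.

Set p1 = False and propagate.
  then p4 is forced to True.
  then p5 is forced to True.
  then p2 is forced to True.
p3 is now unconstrained; take p3 = True.
Every clause has at least one true literal under this assignment.
Check each clause:
  1. (p1 | ~p5 | p4) — p4 is true.
  2. (p4 | p1) — p4 is true.
  3. (p3 | p2) — p2 is true.
  4. (~p4 | p5) — p5 is true.
  5. (p5 | p4) — p4 is true.
  6. (~p5 | ~p1) — ~p1 is true.
  7. (p5 | p3 | p4) — p3 is true.
  8. (~p3 | p4) — p4 is true.
  9. (p4 | p2 | ~p3) — p2 is true.
  10. (p1 | p4 | p3) — p3 is true.
  11. (~p1 | p3) — p3 is true.
  12. (~p4 | p3 | p5) — p3 is true.
  13. (~p1 | p4 | p5) — p4 is true.
  14. (~p2 | p5) — p5 is true.
  15. (p5 | ~p1) — p5 is true.
  16. (p1 | p2) — p2 is true.
  17. (p2 | p4 | p5) — p2 is true.
  18. (p2 | ~p5 | ~p3) — p2 is true.
  19. (p5 | ~p3) — p5 is true.

p1 = F, p2 = T, p3 = T, p4 = T, p5 = T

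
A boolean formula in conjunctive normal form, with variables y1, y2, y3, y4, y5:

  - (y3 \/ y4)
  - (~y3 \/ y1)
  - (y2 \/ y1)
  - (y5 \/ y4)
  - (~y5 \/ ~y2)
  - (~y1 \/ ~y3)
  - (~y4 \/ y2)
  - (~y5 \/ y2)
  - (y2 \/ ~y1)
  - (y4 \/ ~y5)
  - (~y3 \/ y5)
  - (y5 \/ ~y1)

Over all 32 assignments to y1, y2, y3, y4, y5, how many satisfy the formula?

The models are:
  y1=0 y2=1 y3=0 y4=1 y5=0
Count: 1.

1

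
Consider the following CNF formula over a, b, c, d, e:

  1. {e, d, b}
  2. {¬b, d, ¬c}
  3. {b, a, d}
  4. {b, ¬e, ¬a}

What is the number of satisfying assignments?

Case analysis on b and d:
  b=T, d=T: a, c, e free → 2^3 = 8.
  b=T, d=F: remaining (a,c,e) ∈ {(F,F,F); (F,F,T); (T,F,F); (T,F,T)} — 4.
  b=F, d=T: c free; 3 ways for (a,e) × 2^1 = 6.
  b=F, d=F: a clause becomes empty — 0.
Total: 8 + 4 + 6 + 0 = 18.

18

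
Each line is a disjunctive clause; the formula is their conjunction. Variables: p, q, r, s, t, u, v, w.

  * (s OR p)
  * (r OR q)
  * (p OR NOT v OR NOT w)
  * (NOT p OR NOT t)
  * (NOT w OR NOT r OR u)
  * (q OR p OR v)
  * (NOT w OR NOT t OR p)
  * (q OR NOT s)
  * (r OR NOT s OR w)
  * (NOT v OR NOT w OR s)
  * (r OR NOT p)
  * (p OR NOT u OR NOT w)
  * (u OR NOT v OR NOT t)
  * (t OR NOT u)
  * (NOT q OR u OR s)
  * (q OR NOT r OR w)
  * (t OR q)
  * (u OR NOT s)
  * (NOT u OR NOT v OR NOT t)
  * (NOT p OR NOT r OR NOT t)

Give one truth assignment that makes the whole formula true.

p=F, q=T, r=T, s=T, t=T, u=T, v=F, w=F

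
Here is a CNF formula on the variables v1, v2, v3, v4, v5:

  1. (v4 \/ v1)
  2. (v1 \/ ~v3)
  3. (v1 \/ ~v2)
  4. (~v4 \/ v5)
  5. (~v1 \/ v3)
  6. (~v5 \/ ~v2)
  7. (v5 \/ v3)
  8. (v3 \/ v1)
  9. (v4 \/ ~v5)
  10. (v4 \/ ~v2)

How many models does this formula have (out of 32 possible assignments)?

Satisfying assignments:
  v1=1 v2=0 v3=1 v4=0 v5=0
  v1=1 v2=0 v3=1 v4=1 v5=1
That's 2 in total.

2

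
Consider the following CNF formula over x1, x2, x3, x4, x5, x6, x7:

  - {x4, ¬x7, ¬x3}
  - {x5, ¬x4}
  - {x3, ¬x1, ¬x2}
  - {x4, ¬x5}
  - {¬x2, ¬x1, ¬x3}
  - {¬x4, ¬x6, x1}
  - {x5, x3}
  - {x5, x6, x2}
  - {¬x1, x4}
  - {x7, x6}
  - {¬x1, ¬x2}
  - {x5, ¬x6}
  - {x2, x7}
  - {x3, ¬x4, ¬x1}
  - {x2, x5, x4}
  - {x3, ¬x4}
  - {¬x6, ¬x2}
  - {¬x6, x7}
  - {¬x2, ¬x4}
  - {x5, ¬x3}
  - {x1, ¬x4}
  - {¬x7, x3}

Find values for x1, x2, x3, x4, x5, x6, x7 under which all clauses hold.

x1 = 1, x2 = 0, x3 = 1, x4 = 1, x5 = 1, x6 = 1, x7 = 1

Set x1 = True and propagate.
  then x4 is forced to True.
  then x5 is forced to True.
  then x2 is forced to False.
  then x7 is forced to True.
  then x3 is forced to True.
x6 is now unconstrained; take x6 = True.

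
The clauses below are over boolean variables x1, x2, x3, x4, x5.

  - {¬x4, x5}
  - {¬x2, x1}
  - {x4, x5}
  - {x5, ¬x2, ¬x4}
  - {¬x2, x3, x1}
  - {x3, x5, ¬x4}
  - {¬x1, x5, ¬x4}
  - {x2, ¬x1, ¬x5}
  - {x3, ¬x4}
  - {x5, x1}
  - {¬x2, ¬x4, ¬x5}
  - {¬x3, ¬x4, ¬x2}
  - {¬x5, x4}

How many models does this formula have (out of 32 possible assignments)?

The models are:
  x1=F x2=F x3=T x4=T x5=T
That's 1 in total.

1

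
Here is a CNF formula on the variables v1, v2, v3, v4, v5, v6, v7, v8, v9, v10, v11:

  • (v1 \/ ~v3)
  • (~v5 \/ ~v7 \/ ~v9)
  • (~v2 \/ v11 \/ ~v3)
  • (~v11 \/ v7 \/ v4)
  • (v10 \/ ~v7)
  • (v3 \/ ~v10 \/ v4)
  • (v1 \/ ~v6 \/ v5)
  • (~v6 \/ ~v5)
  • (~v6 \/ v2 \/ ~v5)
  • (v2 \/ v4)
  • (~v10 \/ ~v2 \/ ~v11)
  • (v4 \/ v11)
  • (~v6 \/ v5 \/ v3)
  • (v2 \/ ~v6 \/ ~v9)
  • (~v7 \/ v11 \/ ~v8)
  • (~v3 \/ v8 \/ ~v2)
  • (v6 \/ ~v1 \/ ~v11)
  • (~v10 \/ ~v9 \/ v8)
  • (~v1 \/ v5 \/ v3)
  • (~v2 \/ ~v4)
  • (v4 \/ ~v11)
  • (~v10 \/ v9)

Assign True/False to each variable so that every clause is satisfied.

v1 = True, v2 = False, v3 = True, v4 = True, v5 = False, v6 = False, v7 = False, v8 = True, v9 = True, v10 = True, v11 = False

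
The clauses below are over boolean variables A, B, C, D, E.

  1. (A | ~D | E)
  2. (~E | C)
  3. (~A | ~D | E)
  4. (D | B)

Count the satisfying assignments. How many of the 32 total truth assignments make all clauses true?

10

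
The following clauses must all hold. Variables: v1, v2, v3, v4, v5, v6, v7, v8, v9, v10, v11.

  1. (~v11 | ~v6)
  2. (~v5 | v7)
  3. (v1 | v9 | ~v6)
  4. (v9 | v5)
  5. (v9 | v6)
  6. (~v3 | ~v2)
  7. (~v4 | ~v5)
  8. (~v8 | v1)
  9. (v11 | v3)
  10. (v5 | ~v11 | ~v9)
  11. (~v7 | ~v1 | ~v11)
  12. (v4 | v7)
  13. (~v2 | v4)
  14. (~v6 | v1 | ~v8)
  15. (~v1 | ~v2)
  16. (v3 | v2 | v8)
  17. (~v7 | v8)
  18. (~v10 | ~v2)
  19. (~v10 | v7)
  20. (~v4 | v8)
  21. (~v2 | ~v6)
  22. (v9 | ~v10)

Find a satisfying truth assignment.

Branch on v1: take v1 = True.
  then v2 is forced to False.
For the remaining variables, v3 = True, v4 = False, v5 = False, v6 = True, v7 = True, v8 = True, v9 = True, v10 = True, v11 = False works.
Every clause has at least one true literal under this assignment.

v1 = True, v2 = False, v3 = True, v4 = False, v5 = False, v6 = True, v7 = True, v8 = True, v9 = True, v10 = True, v11 = False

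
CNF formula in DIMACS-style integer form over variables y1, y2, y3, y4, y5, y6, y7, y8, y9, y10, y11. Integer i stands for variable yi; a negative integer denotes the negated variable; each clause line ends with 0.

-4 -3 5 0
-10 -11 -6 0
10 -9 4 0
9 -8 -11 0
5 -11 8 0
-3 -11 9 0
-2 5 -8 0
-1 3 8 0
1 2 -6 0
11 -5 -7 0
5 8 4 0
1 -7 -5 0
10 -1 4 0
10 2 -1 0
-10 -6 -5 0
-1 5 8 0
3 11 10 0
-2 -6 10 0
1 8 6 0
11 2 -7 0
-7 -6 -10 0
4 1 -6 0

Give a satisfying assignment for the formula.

y1=True, y2=True, y3=True, y4=False, y5=True, y6=False, y7=False, y8=True, y9=True, y10=True, y11=True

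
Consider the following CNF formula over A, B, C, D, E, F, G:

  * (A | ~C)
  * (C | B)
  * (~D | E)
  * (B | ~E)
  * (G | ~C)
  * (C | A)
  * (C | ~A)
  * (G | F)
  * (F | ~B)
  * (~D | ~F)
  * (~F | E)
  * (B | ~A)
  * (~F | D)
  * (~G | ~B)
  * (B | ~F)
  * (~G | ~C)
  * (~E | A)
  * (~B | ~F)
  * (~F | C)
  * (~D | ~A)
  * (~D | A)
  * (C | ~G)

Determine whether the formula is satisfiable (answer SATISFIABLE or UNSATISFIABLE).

UNSATISFIABLE

C = True:
  propagation gives A=True, G=True; an empty clause results — contradiction.
C = False:
  propagation gives B=True, A=True; an empty clause results — contradiction.
Every branch closes, so no satisfying assignment exists.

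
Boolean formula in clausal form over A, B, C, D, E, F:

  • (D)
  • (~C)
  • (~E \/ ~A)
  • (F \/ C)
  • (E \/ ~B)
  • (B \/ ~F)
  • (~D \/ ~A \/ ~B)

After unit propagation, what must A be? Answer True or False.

False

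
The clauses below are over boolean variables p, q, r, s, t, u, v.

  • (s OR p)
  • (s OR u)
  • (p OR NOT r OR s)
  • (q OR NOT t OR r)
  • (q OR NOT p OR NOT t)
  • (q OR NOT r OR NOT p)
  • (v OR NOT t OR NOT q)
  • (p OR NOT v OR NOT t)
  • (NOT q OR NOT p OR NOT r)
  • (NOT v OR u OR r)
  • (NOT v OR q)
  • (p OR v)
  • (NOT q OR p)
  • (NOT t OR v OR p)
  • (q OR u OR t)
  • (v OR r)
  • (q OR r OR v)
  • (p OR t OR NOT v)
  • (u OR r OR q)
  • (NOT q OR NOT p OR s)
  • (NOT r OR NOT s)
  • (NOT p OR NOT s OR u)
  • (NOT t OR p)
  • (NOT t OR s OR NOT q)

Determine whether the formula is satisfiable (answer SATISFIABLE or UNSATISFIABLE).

SATISFIABLE

Pure literal: u appears only positively; assign u = True.
Try p = True.
Set q = True and propagate.
  then r is forced to False.
  then v is forced to True.
  then s is forced to True.
t is now unconstrained; take t = False.
So p = T, q = T, r = F, s = T, t = F, u = T, v = T is a satisfying assignment.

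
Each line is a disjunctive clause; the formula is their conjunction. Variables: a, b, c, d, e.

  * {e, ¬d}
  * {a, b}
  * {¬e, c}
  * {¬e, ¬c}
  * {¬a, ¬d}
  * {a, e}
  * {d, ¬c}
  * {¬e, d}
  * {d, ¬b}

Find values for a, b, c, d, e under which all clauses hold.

a=T  b=F  c=F  d=F  e=F

Set a = True and propagate.
  then d is forced to False.
  then c is forced to False.
  then e is forced to False.
  then b is forced to False.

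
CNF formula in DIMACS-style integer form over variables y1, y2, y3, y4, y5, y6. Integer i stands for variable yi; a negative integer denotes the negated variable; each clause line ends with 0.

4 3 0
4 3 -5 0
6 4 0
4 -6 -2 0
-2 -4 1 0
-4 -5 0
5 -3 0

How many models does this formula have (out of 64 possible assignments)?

8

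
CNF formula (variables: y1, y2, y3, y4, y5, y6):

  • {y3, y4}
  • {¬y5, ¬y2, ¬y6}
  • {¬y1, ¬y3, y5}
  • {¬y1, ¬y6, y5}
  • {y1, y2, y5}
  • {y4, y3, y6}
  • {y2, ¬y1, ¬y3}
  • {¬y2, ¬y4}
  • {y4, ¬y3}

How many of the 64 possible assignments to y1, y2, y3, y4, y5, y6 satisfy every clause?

7

Satisfying assignments:
  y1=F y2=F y3=F y4=T y5=T y6=F
  y1=F y2=F y3=F y4=T y5=T y6=T
  y1=F y2=F y3=T y4=T y5=T y6=F
  y1=F y2=F y3=T y4=T y5=T y6=T
  y1=T y2=F y3=F y4=T y5=F y6=F
  y1=T y2=F y3=F y4=T y5=T y6=F
  y1=T y2=F y3=F y4=T y5=T y6=T
That's 7 in total.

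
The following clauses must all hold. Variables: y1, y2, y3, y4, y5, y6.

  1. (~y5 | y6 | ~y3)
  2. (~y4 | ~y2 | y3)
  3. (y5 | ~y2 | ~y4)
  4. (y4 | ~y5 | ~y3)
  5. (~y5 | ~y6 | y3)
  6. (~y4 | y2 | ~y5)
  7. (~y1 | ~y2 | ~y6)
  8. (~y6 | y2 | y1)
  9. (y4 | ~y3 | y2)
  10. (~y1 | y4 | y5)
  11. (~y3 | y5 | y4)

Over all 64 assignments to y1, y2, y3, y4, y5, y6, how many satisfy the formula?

14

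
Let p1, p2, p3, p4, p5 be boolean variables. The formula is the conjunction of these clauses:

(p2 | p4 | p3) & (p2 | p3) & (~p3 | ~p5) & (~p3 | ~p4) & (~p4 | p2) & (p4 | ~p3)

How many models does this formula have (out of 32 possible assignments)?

8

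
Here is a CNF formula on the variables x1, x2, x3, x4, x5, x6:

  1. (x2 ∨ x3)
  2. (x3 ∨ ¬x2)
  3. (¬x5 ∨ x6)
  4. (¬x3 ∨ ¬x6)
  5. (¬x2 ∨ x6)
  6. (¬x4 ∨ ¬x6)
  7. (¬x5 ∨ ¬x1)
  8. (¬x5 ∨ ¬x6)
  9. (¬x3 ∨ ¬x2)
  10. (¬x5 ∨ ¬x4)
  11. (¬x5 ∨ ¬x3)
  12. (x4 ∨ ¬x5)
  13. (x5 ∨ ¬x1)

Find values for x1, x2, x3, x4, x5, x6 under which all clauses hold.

Pure literal: x1 appears only negated; assign x1 = False.
Try x2 = False.
  then x3 is forced to True.
  then x6 is forced to False.
  then x5 is forced to False.
x4 is now unconstrained; take x4 = False.
Every clause has at least one true literal under this assignment.

x1=F, x2=F, x3=T, x4=F, x5=F, x6=F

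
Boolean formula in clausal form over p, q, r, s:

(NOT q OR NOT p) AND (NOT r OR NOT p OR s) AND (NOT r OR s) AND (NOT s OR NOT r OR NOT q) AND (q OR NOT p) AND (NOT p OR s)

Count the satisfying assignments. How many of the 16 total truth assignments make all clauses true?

Satisfying assignments:
  p=0 q=0 r=0 s=0
  p=0 q=0 r=0 s=1
  p=0 q=0 r=1 s=1
  p=0 q=1 r=0 s=0
  p=0 q=1 r=0 s=1
Count: 5.

5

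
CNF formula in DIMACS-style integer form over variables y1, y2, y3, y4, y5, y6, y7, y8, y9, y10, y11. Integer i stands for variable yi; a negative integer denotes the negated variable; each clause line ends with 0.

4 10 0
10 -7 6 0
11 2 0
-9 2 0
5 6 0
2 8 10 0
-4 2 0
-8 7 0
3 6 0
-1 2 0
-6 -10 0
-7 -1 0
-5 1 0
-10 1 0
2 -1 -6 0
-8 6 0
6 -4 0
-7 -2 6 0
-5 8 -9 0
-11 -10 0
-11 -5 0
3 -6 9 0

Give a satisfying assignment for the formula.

Try y1 = True.
  then y2 is forced to True.
  then y7 is forced to False.
  then y8 is forced to False.
Try y3 = False.
  then y6 is forced to True.
  then y10 is forced to False.
  then y4 is forced to True.
  then y9 is forced to True.
  then y5 is forced to False.
y11 is now unconstrained; take y11 = False.

y1=True, y2=True, y3=False, y4=True, y5=False, y6=True, y7=False, y8=False, y9=True, y10=False, y11=False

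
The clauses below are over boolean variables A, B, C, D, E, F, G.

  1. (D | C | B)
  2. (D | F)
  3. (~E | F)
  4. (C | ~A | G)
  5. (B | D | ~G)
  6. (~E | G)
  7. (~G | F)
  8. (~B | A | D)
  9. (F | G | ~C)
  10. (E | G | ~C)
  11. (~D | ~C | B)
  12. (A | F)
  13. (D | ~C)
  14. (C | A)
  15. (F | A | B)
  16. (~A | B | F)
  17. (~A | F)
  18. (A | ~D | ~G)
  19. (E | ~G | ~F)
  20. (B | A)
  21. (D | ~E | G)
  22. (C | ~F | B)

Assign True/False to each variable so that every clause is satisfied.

A = T, B = T, C = F, D = T, E = T, F = T, G = T

Check each clause:
  1. (D | B | C) — B is true.
  2. (D | F) — D is true.
  3. (F | ~E) — F is true.
  4. (G | C | ~A) — G is true.
  5. (~G | D | B) — B is true.
  6. (~E | G) — G is true.
  7. (F | ~G) — F is true.
  8. (A | D | ~B) — A is true.
  9. (~C | F | G) — ~C is true.
  10. (E | ~C | G) — E is true.
  11. (B | ~D | ~C) — B is true.
  12. (F | A) — A is true.
  13. (D | ~C) — D is true.
  14. (C | A) — A is true.
  15. (A | F | B) — A is true.
  16. (~A | F | B) — B is true.
  17. (F | ~A) — F is true.
  18. (~D | ~G | A) — A is true.
  19. (~F | E | ~G) — E is true.
  20. (B | A) — A is true.
  21. (G | ~E | D) — D is true.
  22. (~F | B | C) — B is true.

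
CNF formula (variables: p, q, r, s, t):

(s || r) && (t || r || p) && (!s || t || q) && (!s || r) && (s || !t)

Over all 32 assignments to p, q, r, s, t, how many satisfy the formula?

10

Split on s, then r.
  s=1, r=1: p free; 3 ways for (q,t) × 2^1 = 6.
  s=1, r=0: a clause becomes empty — 0.
  s=0, r=1: remaining (p,q,t) ∈ {(0,0,0); (0,1,0); (1,0,0); (1,1,0)} — 4.
  s=0, r=0: a clause becomes empty — 0.
Total: 6 + 0 + 4 + 0 = 10.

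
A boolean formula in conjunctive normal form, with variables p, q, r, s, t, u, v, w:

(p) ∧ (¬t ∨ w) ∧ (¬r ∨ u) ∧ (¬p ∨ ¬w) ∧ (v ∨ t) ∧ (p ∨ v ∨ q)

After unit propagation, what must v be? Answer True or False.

True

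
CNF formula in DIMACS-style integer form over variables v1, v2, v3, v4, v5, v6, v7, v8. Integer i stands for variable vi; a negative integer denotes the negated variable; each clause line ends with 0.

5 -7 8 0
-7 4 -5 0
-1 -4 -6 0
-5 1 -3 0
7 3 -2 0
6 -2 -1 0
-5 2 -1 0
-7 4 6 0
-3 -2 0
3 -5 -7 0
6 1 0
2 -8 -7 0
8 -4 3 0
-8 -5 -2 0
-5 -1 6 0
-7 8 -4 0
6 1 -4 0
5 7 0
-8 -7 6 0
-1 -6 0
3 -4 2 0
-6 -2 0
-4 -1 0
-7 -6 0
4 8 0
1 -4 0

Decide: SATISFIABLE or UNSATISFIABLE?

SATISFIABLE

Branch on v1: take v1 = False.
  then v6 is forced to True.
  then v2 is forced to False.
  then v7 is forced to False.
  then v5 is forced to True.
  then v3 is forced to False.
  then v4 is forced to False.
  then v8 is forced to True.
So v1=F, v2=F, v3=F, v4=F, v5=T, v6=T, v7=F, v8=T is a satisfying assignment.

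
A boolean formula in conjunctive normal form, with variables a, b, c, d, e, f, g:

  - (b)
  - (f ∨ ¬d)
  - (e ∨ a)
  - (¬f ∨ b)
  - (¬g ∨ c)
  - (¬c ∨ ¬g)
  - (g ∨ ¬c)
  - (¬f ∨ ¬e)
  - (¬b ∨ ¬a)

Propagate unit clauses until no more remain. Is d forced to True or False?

Unit clause (b) sets b = True.
(¬b ∨ ¬a) with b = True leaves only ¬a, so a = False.
(a ∨ e) with a = False leaves only e, so e = True.
(¬f ∨ ¬e) with e = True leaves only ¬f, so f = False.
In (f ∨ ¬d), f is now false; ¬d must hold, so d = False.

False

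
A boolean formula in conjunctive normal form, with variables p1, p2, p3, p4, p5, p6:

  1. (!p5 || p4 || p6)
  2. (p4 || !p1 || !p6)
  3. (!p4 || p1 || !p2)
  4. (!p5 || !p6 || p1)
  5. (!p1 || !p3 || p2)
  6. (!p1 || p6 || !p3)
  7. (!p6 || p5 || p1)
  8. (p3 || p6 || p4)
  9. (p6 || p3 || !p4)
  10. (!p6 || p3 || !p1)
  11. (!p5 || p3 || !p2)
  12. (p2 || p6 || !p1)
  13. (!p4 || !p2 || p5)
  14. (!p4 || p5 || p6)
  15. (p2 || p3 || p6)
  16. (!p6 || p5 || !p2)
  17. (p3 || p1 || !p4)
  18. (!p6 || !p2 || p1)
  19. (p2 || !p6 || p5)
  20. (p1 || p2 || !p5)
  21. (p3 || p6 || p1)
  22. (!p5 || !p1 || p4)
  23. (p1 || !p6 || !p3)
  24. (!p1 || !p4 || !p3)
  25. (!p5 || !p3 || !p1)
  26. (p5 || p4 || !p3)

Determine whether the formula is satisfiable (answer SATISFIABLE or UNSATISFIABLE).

p1 = True:
  p6 = True:
    propagation gives p4=True, p3=True; an empty clause results — contradiction.
  p6 = False:
    propagation gives p3=False, p4=True; an empty clause results — contradiction.
p1 = False:
  p6 = True:
    propagation gives p5=False; an empty clause results — contradiction.
  p6 = False:
    p4 = True:
      propagation gives p2=False, p5=True; contradiction.
    p4 = False:
      propagation gives p5=False; contradiction.
Every branch closes, so no satisfying assignment exists.

UNSATISFIABLE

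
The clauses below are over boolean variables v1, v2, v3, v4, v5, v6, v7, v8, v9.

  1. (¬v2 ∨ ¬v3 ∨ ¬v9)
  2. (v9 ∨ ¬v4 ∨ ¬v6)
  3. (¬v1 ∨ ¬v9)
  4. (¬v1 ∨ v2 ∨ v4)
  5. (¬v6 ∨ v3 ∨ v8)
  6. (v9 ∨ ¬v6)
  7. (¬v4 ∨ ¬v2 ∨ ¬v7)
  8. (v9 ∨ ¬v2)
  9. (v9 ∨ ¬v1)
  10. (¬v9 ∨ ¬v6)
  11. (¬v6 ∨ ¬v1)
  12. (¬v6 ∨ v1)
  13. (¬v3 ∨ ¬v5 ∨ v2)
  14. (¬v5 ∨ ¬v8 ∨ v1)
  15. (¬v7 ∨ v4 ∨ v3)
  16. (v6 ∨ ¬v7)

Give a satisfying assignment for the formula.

v1=False, v2=False, v3=False, v4=False, v5=False, v6=False, v7=False, v8=False, v9=True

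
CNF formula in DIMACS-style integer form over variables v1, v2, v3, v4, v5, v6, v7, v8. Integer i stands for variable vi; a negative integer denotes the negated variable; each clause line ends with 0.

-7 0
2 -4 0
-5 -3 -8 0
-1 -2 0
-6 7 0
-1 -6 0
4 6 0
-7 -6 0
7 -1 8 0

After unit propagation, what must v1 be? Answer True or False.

False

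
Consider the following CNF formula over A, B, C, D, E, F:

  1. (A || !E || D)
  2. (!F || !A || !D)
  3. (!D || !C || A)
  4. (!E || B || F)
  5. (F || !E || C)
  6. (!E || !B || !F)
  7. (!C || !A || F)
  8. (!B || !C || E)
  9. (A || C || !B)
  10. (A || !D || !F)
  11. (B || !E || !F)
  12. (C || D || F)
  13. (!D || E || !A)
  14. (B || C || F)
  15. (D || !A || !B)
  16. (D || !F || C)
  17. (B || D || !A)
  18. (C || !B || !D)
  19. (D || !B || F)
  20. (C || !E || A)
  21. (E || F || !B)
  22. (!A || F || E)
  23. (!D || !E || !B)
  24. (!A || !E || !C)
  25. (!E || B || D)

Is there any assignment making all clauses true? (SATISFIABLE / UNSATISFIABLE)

SATISFIABLE

Branch on A: take A = False.
Branch on B: take B = False.
The remaining clauses are satisfied by C = True, D = False, E = False, F = True.
Every clause has at least one true literal under this assignment.
So A=F  B=F  C=T  D=F  E=F  F=T is a satisfying assignment.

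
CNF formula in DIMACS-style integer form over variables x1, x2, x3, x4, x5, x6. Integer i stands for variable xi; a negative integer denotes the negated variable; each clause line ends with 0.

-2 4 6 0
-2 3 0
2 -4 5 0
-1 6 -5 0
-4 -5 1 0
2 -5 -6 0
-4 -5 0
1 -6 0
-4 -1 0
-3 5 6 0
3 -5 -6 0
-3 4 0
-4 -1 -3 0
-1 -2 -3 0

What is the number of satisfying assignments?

The models are:
  x1=F x2=F x3=F x4=F x5=F x6=F
  x1=F x2=F x3=F x4=F x5=T x6=F
  x1=T x2=F x3=F x4=F x5=F x6=F
  x1=T x2=F x3=F x4=F x5=F x6=T
That's 4 in total.

4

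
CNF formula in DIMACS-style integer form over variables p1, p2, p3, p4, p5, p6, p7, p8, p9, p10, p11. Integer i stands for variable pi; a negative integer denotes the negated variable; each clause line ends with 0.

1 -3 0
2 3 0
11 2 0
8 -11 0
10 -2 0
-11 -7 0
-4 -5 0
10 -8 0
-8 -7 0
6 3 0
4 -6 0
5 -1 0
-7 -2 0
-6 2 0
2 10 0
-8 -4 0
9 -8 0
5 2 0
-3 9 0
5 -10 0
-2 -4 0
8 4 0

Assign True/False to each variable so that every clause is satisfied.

p1=True, p2=True, p3=True, p4=False, p5=True, p6=False, p7=False, p8=True, p9=True, p10=True, p11=True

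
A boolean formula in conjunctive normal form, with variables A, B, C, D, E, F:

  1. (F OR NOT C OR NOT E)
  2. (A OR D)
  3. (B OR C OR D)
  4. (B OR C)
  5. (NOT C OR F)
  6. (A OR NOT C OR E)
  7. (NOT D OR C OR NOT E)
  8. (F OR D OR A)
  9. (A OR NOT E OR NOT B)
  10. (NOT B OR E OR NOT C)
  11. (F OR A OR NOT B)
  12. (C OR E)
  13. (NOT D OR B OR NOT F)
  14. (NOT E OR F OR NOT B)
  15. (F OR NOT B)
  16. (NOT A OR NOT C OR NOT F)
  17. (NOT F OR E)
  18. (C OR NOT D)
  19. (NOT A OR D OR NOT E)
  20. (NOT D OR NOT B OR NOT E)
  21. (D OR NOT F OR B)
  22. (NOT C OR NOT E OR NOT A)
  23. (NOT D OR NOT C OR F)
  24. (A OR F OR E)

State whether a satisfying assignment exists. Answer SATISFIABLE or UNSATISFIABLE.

UNSATISFIABLE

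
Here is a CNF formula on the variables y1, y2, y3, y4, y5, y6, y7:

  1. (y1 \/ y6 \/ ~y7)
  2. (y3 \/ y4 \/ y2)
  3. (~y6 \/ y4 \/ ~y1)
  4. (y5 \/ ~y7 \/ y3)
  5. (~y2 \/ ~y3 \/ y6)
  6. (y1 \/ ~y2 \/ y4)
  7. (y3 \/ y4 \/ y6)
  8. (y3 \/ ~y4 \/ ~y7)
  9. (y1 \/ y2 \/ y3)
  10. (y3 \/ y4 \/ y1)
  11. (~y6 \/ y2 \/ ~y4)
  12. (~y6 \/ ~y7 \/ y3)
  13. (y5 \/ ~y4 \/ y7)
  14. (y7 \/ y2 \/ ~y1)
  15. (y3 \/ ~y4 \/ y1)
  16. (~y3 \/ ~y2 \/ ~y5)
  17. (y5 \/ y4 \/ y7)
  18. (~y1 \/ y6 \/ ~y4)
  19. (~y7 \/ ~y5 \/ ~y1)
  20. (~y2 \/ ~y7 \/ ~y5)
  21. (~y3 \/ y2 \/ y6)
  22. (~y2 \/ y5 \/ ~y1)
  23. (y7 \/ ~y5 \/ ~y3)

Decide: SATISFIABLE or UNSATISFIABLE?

SATISFIABLE

Try y1 = False.
For the remaining variables, y2 = True, y3 = True, y4 = True, y5 = False, y6 = True, y7 = True works.
Every clause has at least one true literal under this assignment.
So y1=F, y2=T, y3=T, y4=T, y5=F, y6=T, y7=T is a satisfying assignment.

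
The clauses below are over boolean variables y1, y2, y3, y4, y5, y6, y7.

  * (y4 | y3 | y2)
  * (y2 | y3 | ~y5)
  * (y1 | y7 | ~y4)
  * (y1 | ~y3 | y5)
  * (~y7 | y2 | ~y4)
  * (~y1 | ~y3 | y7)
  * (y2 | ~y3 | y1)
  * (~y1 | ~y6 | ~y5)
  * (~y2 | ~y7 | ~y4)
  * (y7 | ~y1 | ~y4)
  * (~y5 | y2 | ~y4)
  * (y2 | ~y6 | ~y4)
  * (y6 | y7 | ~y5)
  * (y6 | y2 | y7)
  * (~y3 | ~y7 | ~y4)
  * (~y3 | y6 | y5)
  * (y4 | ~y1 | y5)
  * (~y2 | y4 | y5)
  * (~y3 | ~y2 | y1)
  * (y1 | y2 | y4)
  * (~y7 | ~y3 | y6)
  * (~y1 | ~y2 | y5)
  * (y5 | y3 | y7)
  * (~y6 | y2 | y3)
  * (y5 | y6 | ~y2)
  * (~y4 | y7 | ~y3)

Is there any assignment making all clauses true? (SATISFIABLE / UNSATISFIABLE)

Try y1 = False.
Branch on y2: take y2 = True.
  then y3 is forced to False.
For the remaining variables, y4 = False, y5 = True, y6 = True, y7 = False works.
So y1 = F, y2 = T, y3 = F, y4 = F, y5 = T, y6 = T, y7 = F is a satisfying assignment.

SATISFIABLE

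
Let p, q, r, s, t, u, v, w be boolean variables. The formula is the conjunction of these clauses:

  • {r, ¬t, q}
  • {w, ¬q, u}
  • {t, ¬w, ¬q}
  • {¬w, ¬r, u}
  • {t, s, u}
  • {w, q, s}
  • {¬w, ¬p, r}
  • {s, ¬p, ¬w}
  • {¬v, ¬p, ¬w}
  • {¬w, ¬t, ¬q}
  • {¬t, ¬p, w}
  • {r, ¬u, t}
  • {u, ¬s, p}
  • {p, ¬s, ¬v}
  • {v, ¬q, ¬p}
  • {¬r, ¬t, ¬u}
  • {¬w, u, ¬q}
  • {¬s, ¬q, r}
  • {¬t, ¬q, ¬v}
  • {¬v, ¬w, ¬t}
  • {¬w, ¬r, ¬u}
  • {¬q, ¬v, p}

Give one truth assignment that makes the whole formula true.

Set p = True and propagate.
Try q = True.
  then v is forced to True.
  then w is forced to False.
  then u is forced to True.
  then t is forced to False.
  then r is forced to True.
s is now unconstrained; take s = False.
Every clause has at least one true literal under this assignment.

p = True, q = True, r = True, s = False, t = False, u = True, v = True, w = False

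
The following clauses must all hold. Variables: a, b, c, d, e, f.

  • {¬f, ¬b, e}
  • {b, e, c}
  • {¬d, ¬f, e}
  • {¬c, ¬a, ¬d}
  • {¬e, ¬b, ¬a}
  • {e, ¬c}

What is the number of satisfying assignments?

26

Case analysis on e and b:
  e=1, b=1: forces a=0; c, d, f free → 2^3 = 8.
  e=1, b=0: f free; 7 ways for (a,c,d) × 2^1 = 14.
  e=0, b=1: remaining (a,c,d,f) ∈ {(0,0,0,0); (0,0,1,0); (1,0,0,0); (1,0,1,0)} — 4.
  e=0, b=0: a clause becomes empty — 0.
Total: 8 + 14 + 4 + 0 = 26.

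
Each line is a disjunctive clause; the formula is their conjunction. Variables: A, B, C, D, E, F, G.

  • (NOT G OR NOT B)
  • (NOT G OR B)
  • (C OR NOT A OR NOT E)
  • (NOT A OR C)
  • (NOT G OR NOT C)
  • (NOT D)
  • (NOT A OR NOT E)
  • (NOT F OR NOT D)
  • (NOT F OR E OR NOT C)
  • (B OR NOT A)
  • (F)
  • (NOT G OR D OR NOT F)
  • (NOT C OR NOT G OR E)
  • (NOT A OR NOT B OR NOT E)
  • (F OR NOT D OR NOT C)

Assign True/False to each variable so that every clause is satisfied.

A=False, B=True, C=True, D=False, E=True, F=True, G=False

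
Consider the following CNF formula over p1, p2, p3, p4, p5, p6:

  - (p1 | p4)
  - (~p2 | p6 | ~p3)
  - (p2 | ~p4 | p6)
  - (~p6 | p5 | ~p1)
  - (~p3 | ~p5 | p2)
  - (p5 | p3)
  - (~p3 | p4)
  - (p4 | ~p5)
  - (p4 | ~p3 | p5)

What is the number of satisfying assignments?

10

Case analysis on p3 and p4:
  p3=1, p4=1: remaining (p1,p2,p5,p6) ∈ {(0,0,0,1); (0,1,0,1); (0,1,1,1); (1,1,1,1)} — 4.
  p3=1, p4=0: a clause becomes empty — 0.
  p3=0, p4=1: p1 free; 3 ways for (p2,p5,p6) × 2^1 = 6.
  p3=0, p4=0: a clause becomes empty — 0.
Total: 4 + 0 + 6 + 0 = 10.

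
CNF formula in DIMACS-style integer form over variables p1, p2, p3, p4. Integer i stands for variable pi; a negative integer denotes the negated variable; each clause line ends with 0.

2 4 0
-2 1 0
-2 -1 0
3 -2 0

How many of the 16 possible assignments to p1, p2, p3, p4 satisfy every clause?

4

The models are:
  p1=0 p2=0 p3=0 p4=1
  p1=0 p2=0 p3=1 p4=1
  p1=1 p2=0 p3=0 p4=1
  p1=1 p2=0 p3=1 p4=1
Count: 4.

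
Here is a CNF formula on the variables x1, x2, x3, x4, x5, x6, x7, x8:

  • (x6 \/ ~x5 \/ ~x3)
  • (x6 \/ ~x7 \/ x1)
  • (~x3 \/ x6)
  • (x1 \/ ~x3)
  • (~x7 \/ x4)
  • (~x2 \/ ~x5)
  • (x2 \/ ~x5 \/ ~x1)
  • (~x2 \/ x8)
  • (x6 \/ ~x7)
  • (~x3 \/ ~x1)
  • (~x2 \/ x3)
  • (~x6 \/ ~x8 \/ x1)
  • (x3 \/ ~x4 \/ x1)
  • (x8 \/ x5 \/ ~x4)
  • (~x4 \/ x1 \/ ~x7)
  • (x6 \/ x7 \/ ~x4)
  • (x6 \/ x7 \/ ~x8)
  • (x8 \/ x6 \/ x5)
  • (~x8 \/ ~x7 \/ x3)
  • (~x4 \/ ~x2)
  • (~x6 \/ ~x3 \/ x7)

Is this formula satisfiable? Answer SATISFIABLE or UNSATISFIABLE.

Try x1 = True.
  then x3 is forced to False.
  then x2 is forced to False.
  then x5 is forced to False.
Try x4 = False.
  then x7 is forced to False.
Branch on x6: take x6 = True.
x8 is now unconstrained; take x8 = True.
Every clause has at least one true literal under this assignment.
So x1=1, x2=0, x3=0, x4=0, x5=0, x6=1, x7=0, x8=1 is a satisfying assignment.

SATISFIABLE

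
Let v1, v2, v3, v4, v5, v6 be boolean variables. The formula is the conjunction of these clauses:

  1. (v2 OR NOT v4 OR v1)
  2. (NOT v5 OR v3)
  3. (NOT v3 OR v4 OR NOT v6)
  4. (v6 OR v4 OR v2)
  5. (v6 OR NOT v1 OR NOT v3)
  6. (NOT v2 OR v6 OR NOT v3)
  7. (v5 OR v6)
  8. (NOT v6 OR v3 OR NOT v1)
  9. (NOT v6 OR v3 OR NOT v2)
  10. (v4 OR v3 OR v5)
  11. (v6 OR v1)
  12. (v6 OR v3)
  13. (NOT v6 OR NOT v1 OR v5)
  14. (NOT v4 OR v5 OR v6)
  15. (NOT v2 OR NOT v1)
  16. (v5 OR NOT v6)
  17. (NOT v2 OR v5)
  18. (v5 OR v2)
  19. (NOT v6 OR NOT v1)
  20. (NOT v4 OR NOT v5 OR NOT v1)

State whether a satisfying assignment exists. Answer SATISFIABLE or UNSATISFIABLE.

SATISFIABLE

Branch on v1: take v1 = False.
  then v6 is forced to True.
  then v5 is forced to True.
  then v3 is forced to True.
  then v4 is forced to True.
  then v2 is forced to True.
Every clause has at least one true literal under this assignment.
So v1 = False  v2 = True  v3 = True  v4 = True  v5 = True  v6 = True is a satisfying assignment.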